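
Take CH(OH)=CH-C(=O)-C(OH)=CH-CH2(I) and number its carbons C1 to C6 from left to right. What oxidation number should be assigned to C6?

Bonds to more-electronegative neighbours contribute +1 each, bonds to H or metals contribute −1 each, and C–C bonds contribute 0.
C6 has one bond to C (0), one bond to I (+1), one bond to H (-1), one bond to H (-1).
Oxidation state = 0 + 1 − 1 − 1 = -1.

-1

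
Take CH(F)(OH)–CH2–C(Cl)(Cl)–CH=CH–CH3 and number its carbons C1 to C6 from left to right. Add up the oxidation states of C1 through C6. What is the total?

-4

Tallying each carbon's bonds:
C1: 1C, 1H, 1O, 1F → 0 − 1 + 1 + 1 = +1
C2: 2C, 2H → 0 − 2 = -2
C3: 2C, 2Cl → 0 + 2 = +2
C4: 3C, 1H → 0 − 1 = -1
C5: 3C, 1H → 0 − 1 = -1
C6: 1C, 3H → 0 − 3 = -3
Sum = +1 − 2 + 2 − 1 − 1 − 3 = -4.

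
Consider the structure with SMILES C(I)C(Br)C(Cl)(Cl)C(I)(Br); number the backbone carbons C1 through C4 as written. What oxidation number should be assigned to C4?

+1

Assign +1 per bond to O/N/halogen, −1 per bond to H or an electropositive element, and 0 per bond to carbon.
C4 has one bond to C (0), one bond to I (+1), one bond to H (-1), one bond to Br (+1).
Oxidation state = 0 + 1 − 1 + 1 = +1.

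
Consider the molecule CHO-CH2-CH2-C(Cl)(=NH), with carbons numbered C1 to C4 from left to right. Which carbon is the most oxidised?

Bonds to more-electronegative neighbours contribute +1 each, bonds to H or metals contribute −1 each, and C–C bonds contribute 0. Tallying each carbon:
C1: 1C, 1H, 2O → 0 − 1 + 2 = +1
C2: 2C, 2H → 0 − 2 = -2
C3: 2C, 2H → 0 − 2 = -2
C4: 1C, 2N, 1Cl → 0 + 2 + 1 = +3
The most oxidised carbon is C4 at +3.

C4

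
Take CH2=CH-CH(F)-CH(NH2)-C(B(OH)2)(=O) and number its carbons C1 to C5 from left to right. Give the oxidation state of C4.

Bonds to more-electronegative neighbours contribute +1 each, bonds to H or metals contribute −1 each, and C–C bonds contribute 0.
C4 has one bond to C (0), one bond to C (0), one bond to N (+1), one bond to H (-1).
Oxidation state = 0 + 0 + 1 − 1 = 0.

0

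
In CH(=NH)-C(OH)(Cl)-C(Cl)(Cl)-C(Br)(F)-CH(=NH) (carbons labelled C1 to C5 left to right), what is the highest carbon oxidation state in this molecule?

+2

Each bond to a more electronegative atom (O, N, halogen) counts +1, each bond to a less electronegative atom (H, metal, B, Si) counts −1, and each C–C bond counts 0. Tallying each carbon:
C1: 1C, 1H, 2N → 0 − 1 + 2 = +1
C2: 2C, 1O, 1Cl → 0 + 1 + 1 = +2
C3: 2C, 2Cl → 0 + 2 = +2
C4: 2C, 1F, 1Br → 0 + 1 + 1 = +2
C5: 1C, 1H, 2N → 0 − 1 + 2 = +1
The highest value is +2.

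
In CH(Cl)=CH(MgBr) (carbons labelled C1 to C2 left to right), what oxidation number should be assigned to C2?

-2

C2 has a double bond to C (2×0 = 0), one bond to Mg (-1), one bond to H (-1).
Oxidation state = 0 − 1 − 1 = -2.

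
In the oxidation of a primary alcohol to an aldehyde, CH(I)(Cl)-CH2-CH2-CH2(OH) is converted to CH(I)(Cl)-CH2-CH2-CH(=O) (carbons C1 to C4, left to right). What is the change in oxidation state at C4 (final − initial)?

Before: C4 has 1 bond to C, 2 bonds to H, 1 bond to O → oxidation state -1.
After: C4 has 1 bond to C, 1 bond to H, 2 bonds to O → oxidation state +1.
Δ = +1 − (-1) = +2, so this is an oxidation at C4.

+2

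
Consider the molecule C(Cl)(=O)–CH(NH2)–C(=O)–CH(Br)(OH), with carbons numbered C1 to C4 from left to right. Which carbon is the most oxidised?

Tallying each carbon's bonds:
C1: 1C, 2O, 1Cl → 0 + 2 + 1 = +3
C2: 2C, 1H, 1N → 0 − 1 + 1 = 0
C3: 2C, 2O → 0 + 2 = +2
C4: 1C, 1H, 1O, 1Br → 0 − 1 + 1 + 1 = +1
The most oxidised carbon is C1 at +3.

C1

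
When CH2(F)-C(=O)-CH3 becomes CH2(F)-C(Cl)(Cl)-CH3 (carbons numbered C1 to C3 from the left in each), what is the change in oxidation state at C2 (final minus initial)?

0

Before: C2 has 2 bonds to C, 2 bonds to O → oxidation state +2.
After: C2 has 2 bonds to C, 2 bonds to Cl → oxidation state +2.
Δ = +2 − (+2) = 0, so no net redox change at C2.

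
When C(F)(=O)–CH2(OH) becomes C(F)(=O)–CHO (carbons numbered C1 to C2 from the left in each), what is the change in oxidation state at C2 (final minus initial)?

Before: C2 has 1 bond to C, 2 bonds to H, 1 bond to O → oxidation state -1.
After: C2 has 1 bond to C, 1 bond to H, 2 bonds to O → oxidation state +1.
Δ = +1 − (-1) = +2, so this is an oxidation at C2.

+2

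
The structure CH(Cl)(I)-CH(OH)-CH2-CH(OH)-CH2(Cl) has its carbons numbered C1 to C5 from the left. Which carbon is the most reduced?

C3

Count +1 for every bond to an atom more electronegative than carbon and −1 for every bond to one less electronegative; C–C bonds are 0. Tallying each carbon:
C1: 1C, 1H, 1Cl, 1I → 0 − 1 + 1 + 1 = +1
C2: 2C, 1H, 1O → 0 − 1 + 1 = 0
C3: 2C, 2H → 0 − 2 = -2
C4: 2C, 1H, 1O → 0 − 1 + 1 = 0
C5: 1C, 2H, 1Cl → 0 − 2 + 1 = -1
The most reduced carbon is C3 at -2.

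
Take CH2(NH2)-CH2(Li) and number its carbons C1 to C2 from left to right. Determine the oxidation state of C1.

Each bond to a more electronegative atom (O, N, halogen) counts +1, each bond to a less electronegative atom (H, metal, B, Si) counts −1, and each C–C bond counts 0.
C1 has one bond to C (0), one bond to H (-1), one bond to N (+1), one bond to H (-1).
Oxidation state = 0 − 1 + 1 − 1 = -1.

-1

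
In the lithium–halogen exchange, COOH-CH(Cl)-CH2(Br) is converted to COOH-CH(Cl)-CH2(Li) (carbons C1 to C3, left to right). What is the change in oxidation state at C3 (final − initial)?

Before: C3 has 1 bond to C, 2 bonds to H, 1 bond to Br → oxidation state -1.
After: C3 has 1 bond to C, 2 bonds to H, 1 bond to Li → oxidation state -3.
Δ = -3 − (-1) = -2, so this is a reduction at C3.

-2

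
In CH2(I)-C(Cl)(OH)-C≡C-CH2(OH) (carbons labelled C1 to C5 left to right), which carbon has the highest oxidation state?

C2

Tallying each carbon's bonds:
C1: 1C, 2H, 1I → 0 − 2 + 1 = -1
C2: 2C, 1O, 1Cl → 0 + 1 + 1 = +2
C3: 4C → 0 = 0
C4: 4C → 0 = 0
C5: 1C, 2H, 1O → 0 − 2 + 1 = -1
The most oxidised carbon is C2 at +2.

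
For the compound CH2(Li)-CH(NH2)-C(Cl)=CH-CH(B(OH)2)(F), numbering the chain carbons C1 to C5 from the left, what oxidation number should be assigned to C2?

Each bond to a more electronegative atom (O, N, halogen) counts +1, each bond to a less electronegative atom (H, metal, B, Si) counts −1, and each C–C bond counts 0.
C2 has one bond to C (0), one bond to C (0), one bond to H (-1), one bond to N (+1).
Oxidation state = 0 + 0 − 1 + 1 = 0.

0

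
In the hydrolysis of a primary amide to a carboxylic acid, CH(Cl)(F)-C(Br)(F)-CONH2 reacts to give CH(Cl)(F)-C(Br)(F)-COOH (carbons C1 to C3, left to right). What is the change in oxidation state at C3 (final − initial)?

Before: C3 has 1 bond to C, 2 bonds to O, 1 bond to N → oxidation state +3.
After: C3 has 1 bond to C, 3 bonds to O → oxidation state +3.
Δ = +3 − (+3) = 0, so no net redox change at C3.

0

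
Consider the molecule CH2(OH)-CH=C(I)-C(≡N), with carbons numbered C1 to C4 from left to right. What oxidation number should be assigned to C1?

Bonds to more-electronegative neighbours contribute +1 each, bonds to H or metals contribute −1 each, and C–C bonds contribute 0.
C1 has one bond to C (0), one bond to O (+1), one bond to H (-1), one bond to H (-1).
Oxidation state = 0 + 1 − 1 − 1 = -1.

-1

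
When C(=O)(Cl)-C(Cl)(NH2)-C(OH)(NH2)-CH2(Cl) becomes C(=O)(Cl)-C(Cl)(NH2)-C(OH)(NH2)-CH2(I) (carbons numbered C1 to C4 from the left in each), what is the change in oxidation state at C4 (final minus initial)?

0

Before: C4 has 1 bond to C, 2 bonds to H, 1 bond to Cl → oxidation state -1.
After: C4 has 1 bond to C, 2 bonds to H, 1 bond to I → oxidation state -1.
Δ = -1 − (-1) = 0, so no net redox change at C4.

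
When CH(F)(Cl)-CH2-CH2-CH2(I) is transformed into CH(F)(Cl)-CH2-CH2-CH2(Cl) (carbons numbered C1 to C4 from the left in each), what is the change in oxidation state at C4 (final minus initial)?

0

Before: C4 has 1 bond to C, 2 bonds to H, 1 bond to I → oxidation state -1.
After: C4 has 1 bond to C, 2 bonds to H, 1 bond to Cl → oxidation state -1.
Δ = -1 − (-1) = 0, so no net redox change at C4.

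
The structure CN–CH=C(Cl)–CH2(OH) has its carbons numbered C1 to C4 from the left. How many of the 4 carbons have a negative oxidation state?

2

Tallying each carbon's bonds:
C1: 1C, 3N → 0 + 3 = +3
C2: 3C, 1H → 0 − 1 = -1
C3: 3C, 1Cl → 0 + 1 = +1
C4: 1C, 2H, 1O → 0 − 2 + 1 = -1
2 carbons (C2, C4) meet the condition.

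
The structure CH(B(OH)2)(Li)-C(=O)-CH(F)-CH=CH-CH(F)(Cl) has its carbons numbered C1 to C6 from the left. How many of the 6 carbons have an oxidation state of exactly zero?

Tallying each carbon's bonds:
C1: 1C, 1H, 1Li, 1B → 0 − 1 − 1 − 1 = -3
C2: 2C, 2O → 0 + 2 = +2
C3: 2C, 1H, 1F → 0 − 1 + 1 = 0
C4: 3C, 1H → 0 − 1 = -1
C5: 3C, 1H → 0 − 1 = -1
C6: 1C, 1H, 1F, 1Cl → 0 − 1 + 1 + 1 = +1
1 carbon (C3) meets the condition.

1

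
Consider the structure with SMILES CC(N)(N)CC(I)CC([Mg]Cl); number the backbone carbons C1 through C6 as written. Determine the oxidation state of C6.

-3

C6 has one bond to C (0), one bond to H (-1), one bond to H (-1), one bond to Mg (-1).
Oxidation state = 0 − 1 − 1 − 1 = -3.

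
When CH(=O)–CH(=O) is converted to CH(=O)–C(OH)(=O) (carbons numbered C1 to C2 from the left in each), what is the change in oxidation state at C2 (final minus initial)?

+2

Before: C2 has 1 bond to C, 1 bond to H, 2 bonds to O → oxidation state +1.
After: C2 has 1 bond to C, 3 bonds to O → oxidation state +3.
Δ = +3 − (+1) = +2, so this is an oxidation at C2.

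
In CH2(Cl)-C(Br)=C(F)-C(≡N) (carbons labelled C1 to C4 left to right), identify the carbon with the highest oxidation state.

Each bond to a more electronegative atom (O, N, halogen) counts +1, each bond to a less electronegative atom (H, metal, B, Si) counts −1, and each C–C bond counts 0. Tallying each carbon:
C1: 1C, 2H, 1Cl → 0 − 2 + 1 = -1
C2: 3C, 1Br → 0 + 1 = +1
C3: 3C, 1F → 0 + 1 = +1
C4: 1C, 3N → 0 + 3 = +3
The most oxidised carbon is C4 at +3.

C4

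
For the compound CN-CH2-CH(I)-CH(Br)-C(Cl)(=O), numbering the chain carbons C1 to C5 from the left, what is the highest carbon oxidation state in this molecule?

+3

Assign +1 per bond to O/N/halogen, −1 per bond to H or an electropositive element, and 0 per bond to carbon. Tallying each carbon:
C1: 1C, 3N → 0 + 3 = +3
C2: 2C, 2H → 0 − 2 = -2
C3: 2C, 1H, 1I → 0 − 1 + 1 = 0
C4: 2C, 1H, 1Br → 0 − 1 + 1 = 0
C5: 1C, 2O, 1Cl → 0 + 2 + 1 = +3
The highest value is +3.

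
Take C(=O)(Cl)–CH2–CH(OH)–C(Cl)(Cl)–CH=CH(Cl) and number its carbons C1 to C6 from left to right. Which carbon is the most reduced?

C2

Tallying each carbon's bonds:
C1: 1C, 2O, 1Cl → 0 + 2 + 1 = +3
C2: 2C, 2H → 0 − 2 = -2
C3: 2C, 1H, 1O → 0 − 1 + 1 = 0
C4: 2C, 2Cl → 0 + 2 = +2
C5: 3C, 1H → 0 − 1 = -1
C6: 2C, 1H, 1Cl → 0 − 1 + 1 = 0
The most reduced carbon is C2 at -2.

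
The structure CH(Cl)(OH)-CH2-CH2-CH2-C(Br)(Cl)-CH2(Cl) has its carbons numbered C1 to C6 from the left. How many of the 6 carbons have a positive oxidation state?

Count +1 for every bond to an atom more electronegative than carbon and −1 for every bond to one less electronegative; C–C bonds are 0. Tallying each carbon:
C1: 1C, 1H, 1O, 1Cl → 0 − 1 + 1 + 1 = +1
C2: 2C, 2H → 0 − 2 = -2
C3: 2C, 2H → 0 − 2 = -2
C4: 2C, 2H → 0 − 2 = -2
C5: 2C, 1Cl, 1Br → 0 + 1 + 1 = +2
C6: 1C, 2H, 1Cl → 0 − 2 + 1 = -1
2 carbons (C1, C5) meet the condition.

2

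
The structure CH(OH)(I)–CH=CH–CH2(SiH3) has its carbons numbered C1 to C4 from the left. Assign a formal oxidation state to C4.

-3

C4 has one bond to C (0), one bond to H (-1), one bond to H (-1), one bond to Si (-1).
Oxidation state = 0 − 1 − 1 − 1 = -3.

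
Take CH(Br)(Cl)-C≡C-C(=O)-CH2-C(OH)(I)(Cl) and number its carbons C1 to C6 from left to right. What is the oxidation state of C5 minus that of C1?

-3

C5: 2C, 2H → 0 − 2 = -2
C1: 1C, 1H, 1Cl, 1Br → 0 − 1 + 1 + 1 = +1
Difference: -2 − (+1) = -3.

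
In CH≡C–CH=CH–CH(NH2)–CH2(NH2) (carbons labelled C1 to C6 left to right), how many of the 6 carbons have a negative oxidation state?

4

Bonds to more-electronegative neighbours contribute +1 each, bonds to H or metals contribute −1 each, and C–C bonds contribute 0. Tallying each carbon:
C1: 3C, 1H → 0 − 1 = -1
C2: 4C → 0 = 0
C3: 3C, 1H → 0 − 1 = -1
C4: 3C, 1H → 0 − 1 = -1
C5: 2C, 1H, 1N → 0 − 1 + 1 = 0
C6: 1C, 2H, 1N → 0 − 2 + 1 = -1
4 carbons (C1, C3, C4, C6) meet the condition.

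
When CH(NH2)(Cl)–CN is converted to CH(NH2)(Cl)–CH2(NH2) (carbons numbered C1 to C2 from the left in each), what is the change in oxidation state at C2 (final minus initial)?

-4

Before: C2 has 1 bond to C, 3 bonds to N → oxidation state +3.
After: C2 has 1 bond to C, 2 bonds to H, 1 bond to N → oxidation state -1.
Δ = -1 − (+3) = -4, so this is a reduction at C2.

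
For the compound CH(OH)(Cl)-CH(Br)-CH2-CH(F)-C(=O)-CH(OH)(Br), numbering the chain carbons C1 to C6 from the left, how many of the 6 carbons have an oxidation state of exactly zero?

Assign +1 per bond to O/N/halogen, −1 per bond to H or an electropositive element, and 0 per bond to carbon. Tallying each carbon:
C1: 1C, 1H, 1O, 1Cl → 0 − 1 + 1 + 1 = +1
C2: 2C, 1H, 1Br → 0 − 1 + 1 = 0
C3: 2C, 2H → 0 − 2 = -2
C4: 2C, 1H, 1F → 0 − 1 + 1 = 0
C5: 2C, 2O → 0 + 2 = +2
C6: 1C, 1H, 1O, 1Br → 0 − 1 + 1 + 1 = +1
2 carbons (C2, C4) meet the condition.

2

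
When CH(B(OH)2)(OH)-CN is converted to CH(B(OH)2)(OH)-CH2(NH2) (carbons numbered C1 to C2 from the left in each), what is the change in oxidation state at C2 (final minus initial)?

Before: C2 has 1 bond to C, 3 bonds to N → oxidation state +3.
After: C2 has 1 bond to C, 2 bonds to H, 1 bond to N → oxidation state -1.
Δ = -1 − (+3) = -4, so this is a reduction at C2.

-4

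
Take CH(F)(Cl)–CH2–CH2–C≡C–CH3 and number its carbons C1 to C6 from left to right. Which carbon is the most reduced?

Tallying each carbon's bonds:
C1: 1C, 1H, 1F, 1Cl → 0 − 1 + 1 + 1 = +1
C2: 2C, 2H → 0 − 2 = -2
C3: 2C, 2H → 0 − 2 = -2
C4: 4C → 0 = 0
C5: 4C → 0 = 0
C6: 1C, 3H → 0 − 3 = -3
The most reduced carbon is C6 at -3.

C6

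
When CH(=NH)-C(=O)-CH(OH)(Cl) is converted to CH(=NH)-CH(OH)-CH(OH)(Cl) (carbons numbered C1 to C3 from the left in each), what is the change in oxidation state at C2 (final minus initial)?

-2

Before: C2 has 2 bonds to C, 2 bonds to O → oxidation state +2.
After: C2 has 2 bonds to C, 1 bond to H, 1 bond to O → oxidation state 0.
Δ = 0 − (+2) = -2, so this is a reduction at C2.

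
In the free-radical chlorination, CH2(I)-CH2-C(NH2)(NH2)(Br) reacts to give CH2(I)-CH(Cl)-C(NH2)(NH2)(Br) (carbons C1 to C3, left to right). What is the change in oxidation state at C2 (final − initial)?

+2

Before: C2 has 2 bonds to C, 2 bonds to H → oxidation state -2.
After: C2 has 2 bonds to C, 1 bond to H, 1 bond to Cl → oxidation state 0.
Δ = 0 − (-2) = +2, so this is an oxidation at C2.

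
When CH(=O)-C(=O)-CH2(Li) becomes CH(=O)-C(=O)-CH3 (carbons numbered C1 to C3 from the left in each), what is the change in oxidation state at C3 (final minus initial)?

Before: C3 has 1 bond to C, 2 bonds to H, 1 bond to Li → oxidation state -3.
After: C3 has 1 bond to C, 3 bonds to H → oxidation state -3.
Δ = -3 − (-3) = 0, so no net redox change at C3.

0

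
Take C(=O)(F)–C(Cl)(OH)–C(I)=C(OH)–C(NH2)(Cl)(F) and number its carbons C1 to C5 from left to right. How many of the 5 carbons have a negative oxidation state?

0

Tallying each carbon's bonds:
C1: 1C, 2O, 1F → 0 + 2 + 1 = +3
C2: 2C, 1O, 1Cl → 0 + 1 + 1 = +2
C3: 3C, 1I → 0 + 1 = +1
C4: 3C, 1O → 0 + 1 = +1
C5: 1C, 1N, 1F, 1Cl → 0 + 1 + 1 + 1 = +3
0 carbons meet the condition.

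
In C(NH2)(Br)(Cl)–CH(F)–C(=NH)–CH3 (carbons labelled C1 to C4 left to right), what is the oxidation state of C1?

+3

Assign +1 per bond to O/N/halogen, −1 per bond to H or an electropositive element, and 0 per bond to carbon.
C1 has one bond to C (0), one bond to N (+1), one bond to Br (+1), one bond to Cl (+1).
Oxidation state = 0 + 1 + 1 + 1 = +3.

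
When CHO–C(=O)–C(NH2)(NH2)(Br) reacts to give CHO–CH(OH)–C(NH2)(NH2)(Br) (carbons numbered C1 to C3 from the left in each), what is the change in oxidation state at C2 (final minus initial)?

-2

Before: C2 has 2 bonds to C, 2 bonds to O → oxidation state +2.
After: C2 has 2 bonds to C, 1 bond to H, 1 bond to O → oxidation state 0.
Δ = 0 − (+2) = -2, so this is a reduction at C2.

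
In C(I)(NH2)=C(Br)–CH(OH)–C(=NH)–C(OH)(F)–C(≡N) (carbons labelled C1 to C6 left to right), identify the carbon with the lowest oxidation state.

Each bond to a more electronegative atom (O, N, halogen) counts +1, each bond to a less electronegative atom (H, metal, B, Si) counts −1, and each C–C bond counts 0. Tallying each carbon:
C1: 2C, 1N, 1I → 0 + 1 + 1 = +2
C2: 3C, 1Br → 0 + 1 = +1
C3: 2C, 1H, 1O → 0 − 1 + 1 = 0
C4: 2C, 2N → 0 + 2 = +2
C5: 2C, 1O, 1F → 0 + 1 + 1 = +2
C6: 1C, 3N → 0 + 3 = +3
The most reduced carbon is C3 at 0.

C3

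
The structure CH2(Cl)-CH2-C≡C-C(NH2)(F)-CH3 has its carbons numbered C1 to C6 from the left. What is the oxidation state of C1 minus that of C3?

-1

C1: 1C, 2H, 1Cl → 0 − 2 + 1 = -1
C3: 4C → 0 = 0
Difference: -1 − (0) = -1.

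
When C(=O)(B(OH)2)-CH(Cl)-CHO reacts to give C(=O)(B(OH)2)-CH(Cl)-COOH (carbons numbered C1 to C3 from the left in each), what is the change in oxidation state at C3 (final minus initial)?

Before: C3 has 1 bond to C, 1 bond to H, 2 bonds to O → oxidation state +1.
After: C3 has 1 bond to C, 3 bonds to O → oxidation state +3.
Δ = +3 − (+1) = +2, so this is an oxidation at C3.

+2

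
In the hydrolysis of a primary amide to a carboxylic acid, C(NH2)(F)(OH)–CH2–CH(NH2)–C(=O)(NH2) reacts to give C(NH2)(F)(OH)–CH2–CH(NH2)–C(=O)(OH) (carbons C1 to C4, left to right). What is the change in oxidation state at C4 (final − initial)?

Before: C4 has 1 bond to C, 2 bonds to O, 1 bond to N → oxidation state +3.
After: C4 has 1 bond to C, 3 bonds to O → oxidation state +3.
Δ = +3 − (+3) = 0, so no net redox change at C4.

0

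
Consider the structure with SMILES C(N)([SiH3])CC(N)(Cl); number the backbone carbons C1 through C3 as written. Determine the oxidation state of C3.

Each bond to a more electronegative atom (O, N, halogen) counts +1, each bond to a less electronegative atom (H, metal, B, Si) counts −1, and each C–C bond counts 0.
C3 has one bond to C (0), one bond to N (+1), one bond to H (-1), one bond to Cl (+1).
Oxidation state = 0 + 1 − 1 + 1 = +1.

+1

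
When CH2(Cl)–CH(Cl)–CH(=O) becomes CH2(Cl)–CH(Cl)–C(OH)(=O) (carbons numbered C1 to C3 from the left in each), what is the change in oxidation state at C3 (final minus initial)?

Before: C3 has 1 bond to C, 1 bond to H, 2 bonds to O → oxidation state +1.
After: C3 has 1 bond to C, 3 bonds to O → oxidation state +3.
Δ = +3 − (+1) = +2, so this is an oxidation at C3.

+2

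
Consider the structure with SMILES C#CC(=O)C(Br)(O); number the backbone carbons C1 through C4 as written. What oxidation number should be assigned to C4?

+1

C4 has one bond to C (0), one bond to H (-1), one bond to Br (+1), one bond to O (+1).
Oxidation state = 0 − 1 + 1 + 1 = +1.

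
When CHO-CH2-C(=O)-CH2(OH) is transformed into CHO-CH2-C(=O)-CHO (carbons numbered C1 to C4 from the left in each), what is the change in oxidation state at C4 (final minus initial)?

Before: C4 has 1 bond to C, 2 bonds to H, 1 bond to O → oxidation state -1.
After: C4 has 1 bond to C, 1 bond to H, 2 bonds to O → oxidation state +1.
Δ = +1 − (-1) = +2, so this is an oxidation at C4.

+2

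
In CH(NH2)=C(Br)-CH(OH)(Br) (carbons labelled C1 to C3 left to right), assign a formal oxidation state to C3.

+1

C3 has one bond to C (0), one bond to O (+1), one bond to H (-1), one bond to Br (+1).
Oxidation state = 0 + 1 − 1 + 1 = +1.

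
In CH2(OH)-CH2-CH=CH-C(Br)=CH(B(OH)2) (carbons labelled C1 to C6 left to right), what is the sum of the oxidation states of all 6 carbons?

-6

Assign +1 per bond to O/N/halogen, −1 per bond to H or an electropositive element, and 0 per bond to carbon. Tallying each carbon:
C1: 1C, 2H, 1O → 0 − 2 + 1 = -1
C2: 2C, 2H → 0 − 2 = -2
C3: 3C, 1H → 0 − 1 = -1
C4: 3C, 1H → 0 − 1 = -1
C5: 3C, 1Br → 0 + 1 = +1
C6: 2C, 1H, 1B → 0 − 1 − 1 = -2
Sum = -1 − 2 − 1 − 1 + 1 − 2 = -6.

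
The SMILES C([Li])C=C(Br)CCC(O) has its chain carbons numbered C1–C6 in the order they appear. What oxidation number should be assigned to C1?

Assign +1 per bond to O/N/halogen, −1 per bond to H or an electropositive element, and 0 per bond to carbon.
C1 has one bond to C (0), one bond to H (-1), one bond to H (-1), one bond to Li (-1).
Oxidation state = 0 − 1 − 1 − 1 = -3.

-3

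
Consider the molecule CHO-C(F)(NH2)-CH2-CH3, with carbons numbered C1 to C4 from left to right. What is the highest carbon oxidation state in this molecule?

+2

Bonds to more-electronegative neighbours contribute +1 each, bonds to H or metals contribute −1 each, and C–C bonds contribute 0. Tallying each carbon:
C1: 1C, 1H, 2O → 0 − 1 + 2 = +1
C2: 2C, 1N, 1F → 0 + 1 + 1 = +2
C3: 2C, 2H → 0 − 2 = -2
C4: 1C, 3H → 0 − 3 = -3
The highest value is +2.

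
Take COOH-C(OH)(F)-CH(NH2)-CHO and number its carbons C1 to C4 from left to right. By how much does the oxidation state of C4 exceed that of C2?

-1

C4: 1C, 1H, 2O → 0 − 1 + 2 = +1
C2: 2C, 1O, 1F → 0 + 1 + 1 = +2
Difference: +1 − (+2) = -1.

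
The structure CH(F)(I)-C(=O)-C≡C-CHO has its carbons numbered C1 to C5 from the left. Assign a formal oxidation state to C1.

C1 has one bond to C (0), one bond to H (-1), one bond to F (+1), one bond to I (+1).
Oxidation state = 0 − 1 + 1 + 1 = +1.

+1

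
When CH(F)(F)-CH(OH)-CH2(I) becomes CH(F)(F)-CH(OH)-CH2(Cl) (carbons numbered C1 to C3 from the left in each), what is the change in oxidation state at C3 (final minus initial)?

Before: C3 has 1 bond to C, 2 bonds to H, 1 bond to I → oxidation state -1.
After: C3 has 1 bond to C, 2 bonds to H, 1 bond to Cl → oxidation state -1.
Δ = -1 − (-1) = 0, so no net redox change at C3.

0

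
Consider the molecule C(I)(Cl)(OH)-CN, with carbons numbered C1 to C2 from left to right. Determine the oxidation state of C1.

+3

C1 has one bond to C (0), one bond to I (+1), one bond to Cl (+1), one bond to O (+1).
Oxidation state = 0 + 1 + 1 + 1 = +3.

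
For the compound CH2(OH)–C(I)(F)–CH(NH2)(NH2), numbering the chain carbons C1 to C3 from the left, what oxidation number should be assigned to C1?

C1 has one bond to C (0), one bond to H (-1), one bond to H (-1), one bond to O (+1).
Oxidation state = 0 − 1 − 1 + 1 = -1.

-1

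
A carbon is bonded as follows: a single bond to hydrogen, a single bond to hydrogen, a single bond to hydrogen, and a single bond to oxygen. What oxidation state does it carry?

-2

Assign +1 per bond to O/N/halogen, −1 per bond to H or an electropositive element, and 0 per bond to carbon.
The carbon has one bond to H (-1), one bond to H (-1), one bond to O (+1), one bond to H (-1).
Oxidation state = -1 − 1 + 1 − 1 = -2.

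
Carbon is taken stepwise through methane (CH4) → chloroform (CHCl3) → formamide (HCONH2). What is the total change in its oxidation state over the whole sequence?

+6

Carbon oxidation states along the series — methane: -4, chloroform: +2, formamide: +2.
Net change = +2 − (-4) = +6.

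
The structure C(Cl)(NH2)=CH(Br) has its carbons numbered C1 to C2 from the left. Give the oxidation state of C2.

0

C2 has a double bond to C (2×0 = 0), one bond to Br (+1), one bond to H (-1).
Oxidation state = 0 + 1 − 1 = 0.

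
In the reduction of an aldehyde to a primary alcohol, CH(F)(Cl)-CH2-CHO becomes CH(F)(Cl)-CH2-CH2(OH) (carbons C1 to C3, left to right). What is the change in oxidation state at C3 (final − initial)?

-2

Before: C3 has 1 bond to C, 1 bond to H, 2 bonds to O → oxidation state +1.
After: C3 has 1 bond to C, 2 bonds to H, 1 bond to O → oxidation state -1.
Δ = -1 − (+1) = -2, so this is a reduction at C3.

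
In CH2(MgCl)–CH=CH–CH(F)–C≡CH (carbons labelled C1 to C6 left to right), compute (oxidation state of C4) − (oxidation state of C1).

+3

C4: 2C, 1H, 1F → 0 − 1 + 1 = 0
C1: 1C, 2H, 1Mg → 0 − 2 − 1 = -3
Difference: 0 − (-3) = +3.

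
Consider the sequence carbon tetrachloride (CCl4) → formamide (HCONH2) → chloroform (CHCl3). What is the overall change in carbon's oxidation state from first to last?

-2

Carbon oxidation states along the series — carbon tetrachloride: +4, formamide: +2, chloroform: +2.
Net change = +2 − (+4) = -2.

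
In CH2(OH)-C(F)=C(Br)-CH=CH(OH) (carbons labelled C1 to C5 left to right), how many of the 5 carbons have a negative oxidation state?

Tallying each carbon's bonds:
C1: 1C, 2H, 1O → 0 − 2 + 1 = -1
C2: 3C, 1F → 0 + 1 = +1
C3: 3C, 1Br → 0 + 1 = +1
C4: 3C, 1H → 0 − 1 = -1
C5: 2C, 1H, 1O → 0 − 1 + 1 = 0
2 carbons (C1, C4) meet the condition.

2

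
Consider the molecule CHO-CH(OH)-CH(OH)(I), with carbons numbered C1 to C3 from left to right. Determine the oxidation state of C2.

Each bond to a more electronegative atom (O, N, halogen) counts +1, each bond to a less electronegative atom (H, metal, B, Si) counts −1, and each C–C bond counts 0.
C2 has one bond to C (0), one bond to C (0), one bond to H (-1), one bond to O (+1).
Oxidation state = 0 + 0 − 1 + 1 = 0.

0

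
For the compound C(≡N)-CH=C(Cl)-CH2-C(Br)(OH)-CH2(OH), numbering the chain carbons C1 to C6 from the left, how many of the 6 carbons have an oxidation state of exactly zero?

Tallying each carbon's bonds:
C1: 1C, 3N → 0 + 3 = +3
C2: 3C, 1H → 0 − 1 = -1
C3: 3C, 1Cl → 0 + 1 = +1
C4: 2C, 2H → 0 − 2 = -2
C5: 2C, 1O, 1Br → 0 + 1 + 1 = +2
C6: 1C, 2H, 1O → 0 − 2 + 1 = -1
0 carbons meet the condition.

0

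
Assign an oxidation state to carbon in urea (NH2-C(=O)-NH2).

+4

The carbon has one bond to N (+1), a double bond to O (2×+1 = +2), one bond to N (+1).
Oxidation state = +1 + 2 + 1 = +4.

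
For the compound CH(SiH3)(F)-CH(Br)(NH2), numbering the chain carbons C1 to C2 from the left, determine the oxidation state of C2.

C2 has one bond to C (0), one bond to H (-1), one bond to Br (+1), one bond to N (+1).
Oxidation state = 0 − 1 + 1 + 1 = +1.

+1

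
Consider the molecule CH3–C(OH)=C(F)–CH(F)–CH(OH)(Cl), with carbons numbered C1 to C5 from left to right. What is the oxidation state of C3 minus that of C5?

C3: 3C, 1F → 0 + 1 = +1
C5: 1C, 1H, 1O, 1Cl → 0 − 1 + 1 + 1 = +1
Difference: +1 − (+1) = 0.

0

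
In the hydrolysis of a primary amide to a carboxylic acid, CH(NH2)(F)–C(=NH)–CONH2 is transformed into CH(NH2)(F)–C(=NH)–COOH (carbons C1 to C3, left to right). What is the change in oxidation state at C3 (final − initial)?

Before: C3 has 1 bond to C, 2 bonds to O, 1 bond to N → oxidation state +3.
After: C3 has 1 bond to C, 3 bonds to O → oxidation state +3.
Δ = +3 − (+3) = 0, so no net redox change at C3.

0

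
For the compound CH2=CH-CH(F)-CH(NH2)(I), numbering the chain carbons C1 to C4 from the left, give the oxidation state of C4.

+1

Assign +1 per bond to O/N/halogen, −1 per bond to H or an electropositive element, and 0 per bond to carbon.
C4 has one bond to C (0), one bond to N (+1), one bond to I (+1), one bond to H (-1).
Oxidation state = 0 + 1 + 1 − 1 = +1.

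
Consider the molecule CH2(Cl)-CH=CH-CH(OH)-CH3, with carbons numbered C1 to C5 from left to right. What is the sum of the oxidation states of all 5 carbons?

-6

Tallying each carbon's bonds:
C1: 1C, 2H, 1Cl → 0 − 2 + 1 = -1
C2: 3C, 1H → 0 − 1 = -1
C3: 3C, 1H → 0 − 1 = -1
C4: 2C, 1H, 1O → 0 − 1 + 1 = 0
C5: 1C, 3H → 0 − 3 = -3
Sum = -1 − 1 − 1 + 0 − 3 = -6.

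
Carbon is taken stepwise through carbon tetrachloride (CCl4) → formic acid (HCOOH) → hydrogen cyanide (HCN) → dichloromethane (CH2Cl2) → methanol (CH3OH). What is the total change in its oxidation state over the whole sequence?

Carbon oxidation states along the series — carbon tetrachloride: +4, formic acid: +2, hydrogen cyanide: +2, dichloromethane: 0, methanol: -2.
Net change = -2 − (+4) = -6.

-6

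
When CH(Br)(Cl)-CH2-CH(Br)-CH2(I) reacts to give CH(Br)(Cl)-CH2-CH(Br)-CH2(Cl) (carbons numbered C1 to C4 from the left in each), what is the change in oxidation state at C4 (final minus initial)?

0

Before: C4 has 1 bond to C, 2 bonds to H, 1 bond to I → oxidation state -1.
After: C4 has 1 bond to C, 2 bonds to H, 1 bond to Cl → oxidation state -1.
Δ = -1 − (-1) = 0, so no net redox change at C4.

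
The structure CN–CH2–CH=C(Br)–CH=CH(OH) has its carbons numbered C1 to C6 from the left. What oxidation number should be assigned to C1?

Bonds to more-electronegative neighbours contribute +1 each, bonds to H or metals contribute −1 each, and C–C bonds contribute 0.
C1 has one bond to C (0), a triple bond to N (3×+1 = +3).
Oxidation state = 0 + 3 = +3.

+3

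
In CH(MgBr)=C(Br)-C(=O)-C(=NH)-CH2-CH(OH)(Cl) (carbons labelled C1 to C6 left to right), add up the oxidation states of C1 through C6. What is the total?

Tallying each carbon's bonds:
C1: 2C, 1H, 1Mg → 0 − 1 − 1 = -2
C2: 3C, 1Br → 0 + 1 = +1
C3: 2C, 2O → 0 + 2 = +2
C4: 2C, 2N → 0 + 2 = +2
C5: 2C, 2H → 0 − 2 = -2
C6: 1C, 1H, 1O, 1Cl → 0 − 1 + 1 + 1 = +1
Sum = -2 + 1 + 2 + 2 − 2 + 1 = +2.

+2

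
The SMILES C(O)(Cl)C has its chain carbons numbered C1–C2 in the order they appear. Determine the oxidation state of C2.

C2 has one bond to C (0), one bond to H (-1), one bond to H (-1), one bond to H (-1).
Oxidation state = 0 − 1 − 1 − 1 = -3.

-3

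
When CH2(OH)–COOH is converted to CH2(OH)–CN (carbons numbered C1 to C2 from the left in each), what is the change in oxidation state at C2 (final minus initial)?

0

Before: C2 has 1 bond to C, 3 bonds to O → oxidation state +3.
After: C2 has 1 bond to C, 3 bonds to N → oxidation state +3.
Δ = +3 − (+3) = 0, so no net redox change at C2.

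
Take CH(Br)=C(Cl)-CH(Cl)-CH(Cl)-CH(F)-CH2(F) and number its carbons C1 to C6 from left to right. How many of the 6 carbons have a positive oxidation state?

Tallying each carbon's bonds:
C1: 2C, 1H, 1Br → 0 − 1 + 1 = 0
C2: 3C, 1Cl → 0 + 1 = +1
C3: 2C, 1H, 1Cl → 0 − 1 + 1 = 0
C4: 2C, 1H, 1Cl → 0 − 1 + 1 = 0
C5: 2C, 1H, 1F → 0 − 1 + 1 = 0
C6: 1C, 2H, 1F → 0 − 2 + 1 = -1
1 carbon (C2) meets the condition.

1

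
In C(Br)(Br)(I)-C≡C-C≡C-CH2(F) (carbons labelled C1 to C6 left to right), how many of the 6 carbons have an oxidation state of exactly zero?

Tallying each carbon's bonds:
C1: 1C, 2Br, 1I → 0 + 2 + 1 = +3
C2: 4C → 0 = 0
C3: 4C → 0 = 0
C4: 4C → 0 = 0
C5: 4C → 0 = 0
C6: 1C, 2H, 1F → 0 − 2 + 1 = -1
4 carbons (C2, C3, C4, C5) meet the condition.

4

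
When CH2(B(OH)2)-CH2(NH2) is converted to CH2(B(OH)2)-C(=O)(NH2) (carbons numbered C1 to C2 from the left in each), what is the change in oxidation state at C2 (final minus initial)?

Before: C2 has 1 bond to C, 2 bonds to H, 1 bond to N → oxidation state -1.
After: C2 has 1 bond to C, 2 bonds to O, 1 bond to N → oxidation state +3.
Δ = +3 − (-1) = +4, so this is an oxidation at C2.

+4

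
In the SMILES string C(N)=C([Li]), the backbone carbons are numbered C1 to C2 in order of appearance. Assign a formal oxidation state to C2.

-2

Bonds to more-electronegative neighbours contribute +1 each, bonds to H or metals contribute −1 each, and C–C bonds contribute 0.
C2 has a double bond to C (2×0 = 0), one bond to H (-1), one bond to Li (-1).
Oxidation state = 0 − 1 − 1 = -2.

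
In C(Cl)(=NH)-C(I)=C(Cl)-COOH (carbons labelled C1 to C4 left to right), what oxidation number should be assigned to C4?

C4 has one bond to C (0), a double bond to O (2×+1 = +2), one bond to O (+1).
Oxidation state = 0 + 2 + 1 = +3.

+3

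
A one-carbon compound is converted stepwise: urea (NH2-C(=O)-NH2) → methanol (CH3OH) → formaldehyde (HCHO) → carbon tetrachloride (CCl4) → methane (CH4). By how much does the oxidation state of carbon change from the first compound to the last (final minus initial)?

Carbon oxidation states along the series — urea: +4, methanol: -2, formaldehyde: 0, carbon tetrachloride: +4, methane: -4.
Net change = -4 − (+4) = -8.

-8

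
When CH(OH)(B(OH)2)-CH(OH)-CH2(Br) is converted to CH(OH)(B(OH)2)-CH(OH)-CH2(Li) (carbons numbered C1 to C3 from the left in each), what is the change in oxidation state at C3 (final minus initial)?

Before: C3 has 1 bond to C, 2 bonds to H, 1 bond to Br → oxidation state -1.
After: C3 has 1 bond to C, 2 bonds to H, 1 bond to Li → oxidation state -3.
Δ = -3 − (-1) = -2, so this is a reduction at C3.

-2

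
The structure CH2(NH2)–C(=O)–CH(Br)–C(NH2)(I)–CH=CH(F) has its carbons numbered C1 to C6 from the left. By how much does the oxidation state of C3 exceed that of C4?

C3: 2C, 1H, 1Br → 0 − 1 + 1 = 0
C4: 2C, 1N, 1I → 0 + 1 + 1 = +2
Difference: 0 − (+2) = -2.

-2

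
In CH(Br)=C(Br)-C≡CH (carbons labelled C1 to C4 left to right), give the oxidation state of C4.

C4 has a triple bond to C (3×0 = 0), one bond to H (-1).
Oxidation state = 0 − 1 = -1.

-1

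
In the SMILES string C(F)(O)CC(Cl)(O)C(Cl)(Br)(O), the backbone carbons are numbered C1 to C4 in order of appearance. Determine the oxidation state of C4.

Each bond to a more electronegative atom (O, N, halogen) counts +1, each bond to a less electronegative atom (H, metal, B, Si) counts −1, and each C–C bond counts 0.
C4 has one bond to C (0), one bond to Cl (+1), one bond to Br (+1), one bond to O (+1).
Oxidation state = 0 + 1 + 1 + 1 = +3.

+3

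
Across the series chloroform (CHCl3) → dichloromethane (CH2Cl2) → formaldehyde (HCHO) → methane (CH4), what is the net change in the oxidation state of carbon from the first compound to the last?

-6

Carbon oxidation states along the series — chloroform: +2, dichloromethane: 0, formaldehyde: 0, methane: -4.
Net change = -4 − (+2) = -6.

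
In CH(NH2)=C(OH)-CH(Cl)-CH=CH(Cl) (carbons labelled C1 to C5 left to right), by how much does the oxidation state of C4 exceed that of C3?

C4: 3C, 1H → 0 − 1 = -1
C3: 2C, 1H, 1Cl → 0 − 1 + 1 = 0
Difference: -1 − (0) = -1.

-1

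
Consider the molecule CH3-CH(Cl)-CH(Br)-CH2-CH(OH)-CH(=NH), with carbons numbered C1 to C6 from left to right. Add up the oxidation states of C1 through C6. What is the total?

-4

Count +1 for every bond to an atom more electronegative than carbon and −1 for every bond to one less electronegative; C–C bonds are 0. Tallying each carbon:
C1: 1C, 3H → 0 − 3 = -3
C2: 2C, 1H, 1Cl → 0 − 1 + 1 = 0
C3: 2C, 1H, 1Br → 0 − 1 + 1 = 0
C4: 2C, 2H → 0 − 2 = -2
C5: 2C, 1H, 1O → 0 − 1 + 1 = 0
C6: 1C, 1H, 2N → 0 − 1 + 2 = +1
Sum = -3 + 0 + 0 − 2 + 0 + 1 = -4.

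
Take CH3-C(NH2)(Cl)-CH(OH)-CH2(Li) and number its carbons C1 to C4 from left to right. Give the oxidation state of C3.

0

C3 has one bond to C (0), one bond to C (0), one bond to H (-1), one bond to O (+1).
Oxidation state = 0 + 0 − 1 + 1 = 0.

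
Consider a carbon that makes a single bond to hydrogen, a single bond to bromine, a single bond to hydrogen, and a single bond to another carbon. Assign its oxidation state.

-1

Each bond to a more electronegative atom (O, N, halogen) counts +1, each bond to a less electronegative atom (H, metal, B, Si) counts −1, and each C–C bond counts 0.
The carbon has one bond to C (0), one bond to Br (+1), one bond to H (-1), one bond to H (-1).
Oxidation state = 0 + 1 − 1 − 1 = -1.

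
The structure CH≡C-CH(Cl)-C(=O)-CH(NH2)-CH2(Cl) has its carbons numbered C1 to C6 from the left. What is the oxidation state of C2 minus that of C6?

+1

C2: 4C → 0 = 0
C6: 1C, 2H, 1Cl → 0 − 2 + 1 = -1
Difference: 0 − (-1) = +1.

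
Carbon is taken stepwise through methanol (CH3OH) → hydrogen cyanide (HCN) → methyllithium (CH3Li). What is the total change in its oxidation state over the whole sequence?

-2

Carbon oxidation states along the series — methanol: -2, hydrogen cyanide: +2, methyllithium: -4.
Net change = -4 − (-2) = -2.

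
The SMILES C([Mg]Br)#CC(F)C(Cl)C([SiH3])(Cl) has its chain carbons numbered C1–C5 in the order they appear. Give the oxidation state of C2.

0

C2 has a triple bond to C (3×0 = 0), one bond to C (0).
Oxidation state = 0 + 0 = 0.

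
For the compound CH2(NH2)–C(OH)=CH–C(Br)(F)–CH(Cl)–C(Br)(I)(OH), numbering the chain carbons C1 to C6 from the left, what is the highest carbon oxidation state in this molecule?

Each bond to a more electronegative atom (O, N, halogen) counts +1, each bond to a less electronegative atom (H, metal, B, Si) counts −1, and each C–C bond counts 0. Tallying each carbon:
C1: 1C, 2H, 1N → 0 − 2 + 1 = -1
C2: 3C, 1O → 0 + 1 = +1
C3: 3C, 1H → 0 − 1 = -1
C4: 2C, 1F, 1Br → 0 + 1 + 1 = +2
C5: 2C, 1H, 1Cl → 0 − 1 + 1 = 0
C6: 1C, 1O, 1Br, 1I → 0 + 1 + 1 + 1 = +3
The highest value is +3.

+3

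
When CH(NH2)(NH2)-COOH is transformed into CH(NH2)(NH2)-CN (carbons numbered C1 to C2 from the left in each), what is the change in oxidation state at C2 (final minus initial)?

0

Before: C2 has 1 bond to C, 3 bonds to O → oxidation state +3.
After: C2 has 1 bond to C, 3 bonds to N → oxidation state +3.
Δ = +3 − (+3) = 0, so no net redox change at C2.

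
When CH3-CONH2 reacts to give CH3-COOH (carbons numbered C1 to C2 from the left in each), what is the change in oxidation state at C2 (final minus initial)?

Before: C2 has 1 bond to C, 2 bonds to O, 1 bond to N → oxidation state +3.
After: C2 has 1 bond to C, 3 bonds to O → oxidation state +3.
Δ = +3 − (+3) = 0, so no net redox change at C2.

0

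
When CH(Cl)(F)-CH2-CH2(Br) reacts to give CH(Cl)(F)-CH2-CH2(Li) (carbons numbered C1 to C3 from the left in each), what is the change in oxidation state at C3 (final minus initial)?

-2

Before: C3 has 1 bond to C, 2 bonds to H, 1 bond to Br → oxidation state -1.
After: C3 has 1 bond to C, 2 bonds to H, 1 bond to Li → oxidation state -3.
Δ = -3 − (-1) = -2, so this is a reduction at C3.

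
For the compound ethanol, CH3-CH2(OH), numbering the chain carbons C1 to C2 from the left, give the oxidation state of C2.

Each bond to a more electronegative atom (O, N, halogen) counts +1, each bond to a less electronegative atom (H, metal, B, Si) counts −1, and each C–C bond counts 0.
C2 has one bond to H (-1), one bond to H (-1), one bond to O (+1), one bond to C (0).
Oxidation state = -1 − 1 + 1 + 0 = -1.

-1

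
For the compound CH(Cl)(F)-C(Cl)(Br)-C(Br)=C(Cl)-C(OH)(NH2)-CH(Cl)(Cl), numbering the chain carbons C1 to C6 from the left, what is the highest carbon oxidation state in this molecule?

Assign +1 per bond to O/N/halogen, −1 per bond to H or an electropositive element, and 0 per bond to carbon. Tallying each carbon:
C1: 1C, 1H, 1F, 1Cl → 0 − 1 + 1 + 1 = +1
C2: 2C, 1Cl, 1Br → 0 + 1 + 1 = +2
C3: 3C, 1Br → 0 + 1 = +1
C4: 3C, 1Cl → 0 + 1 = +1
C5: 2C, 1O, 1N → 0 + 1 + 1 = +2
C6: 1C, 1H, 2Cl → 0 − 1 + 2 = +1
The highest value is +2.

+2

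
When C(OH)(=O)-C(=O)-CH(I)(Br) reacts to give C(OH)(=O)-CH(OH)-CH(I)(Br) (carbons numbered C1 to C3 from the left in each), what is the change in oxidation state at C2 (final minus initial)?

Before: C2 has 2 bonds to C, 2 bonds to O → oxidation state +2.
After: C2 has 2 bonds to C, 1 bond to H, 1 bond to O → oxidation state 0.
Δ = 0 − (+2) = -2, so this is a reduction at C2.

-2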